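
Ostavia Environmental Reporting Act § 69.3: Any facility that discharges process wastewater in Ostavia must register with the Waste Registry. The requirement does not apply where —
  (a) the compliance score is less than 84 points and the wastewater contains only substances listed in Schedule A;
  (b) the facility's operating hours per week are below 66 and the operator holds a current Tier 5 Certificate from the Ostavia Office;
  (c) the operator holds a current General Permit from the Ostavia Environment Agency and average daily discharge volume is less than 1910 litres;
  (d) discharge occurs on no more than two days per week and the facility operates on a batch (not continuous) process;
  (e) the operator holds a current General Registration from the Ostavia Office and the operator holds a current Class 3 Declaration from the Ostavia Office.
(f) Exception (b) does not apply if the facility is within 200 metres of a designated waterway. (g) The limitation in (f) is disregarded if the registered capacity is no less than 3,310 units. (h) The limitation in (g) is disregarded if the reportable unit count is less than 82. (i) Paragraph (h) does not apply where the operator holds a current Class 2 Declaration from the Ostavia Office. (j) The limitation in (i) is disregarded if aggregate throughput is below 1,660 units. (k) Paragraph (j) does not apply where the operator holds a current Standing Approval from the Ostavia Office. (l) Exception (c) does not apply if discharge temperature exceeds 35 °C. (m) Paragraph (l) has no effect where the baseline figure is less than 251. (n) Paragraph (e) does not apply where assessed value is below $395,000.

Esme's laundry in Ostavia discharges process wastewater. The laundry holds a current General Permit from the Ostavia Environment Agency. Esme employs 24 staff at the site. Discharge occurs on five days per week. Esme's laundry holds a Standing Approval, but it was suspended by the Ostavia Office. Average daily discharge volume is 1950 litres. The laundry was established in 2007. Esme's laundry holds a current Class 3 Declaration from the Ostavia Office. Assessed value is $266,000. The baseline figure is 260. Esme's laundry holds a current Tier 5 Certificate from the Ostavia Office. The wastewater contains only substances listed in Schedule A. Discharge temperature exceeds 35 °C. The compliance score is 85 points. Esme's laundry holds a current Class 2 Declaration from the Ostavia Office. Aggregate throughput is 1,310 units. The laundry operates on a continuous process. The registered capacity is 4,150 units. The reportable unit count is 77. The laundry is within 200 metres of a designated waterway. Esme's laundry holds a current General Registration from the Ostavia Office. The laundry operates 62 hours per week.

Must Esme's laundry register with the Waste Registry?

Yes — Esme's laundry must register with the Waste Registry.

Exception (a) does not apply: the compliance score is 85 points, not less than 84 points.
Exception (b) is satisfied on its face — the facility's operating hours per week are 62, below the 66 limit; a current Tier 5 Certificate is held. However, paragraphs (f)–(k) must be considered: (f) applies — the laundry is within 200 m of a designated waterway. (g) operates (the registered capacity is 4,150 units, meeting the 3,310 units threshold), but yields to (h): (h) applies — the reportable unit count is 77, less than the 82 limit. (i) would limit (h) — a current Class 2 Declaration is held — but (j) sets (i) aside: (j) operates against (i): aggregate throughput is 1,310 units, below the 1,660 units limit. (k) does not operate here (there is no Standing Approval in force), so (j) stands. Exception (b) does not apply.
Exception (c) requires that average daily discharge volume is less than 1910 litres; but average daily discharge volume is 1950 litres, not less than 1910 litres, so (c) is unavailable.
Exception (d) fails — discharge occurs on five days per week.
Exception (e) is satisfied on its face — a current General Registration is held; a current Class 3 Declaration is held. But: (n) operates against (e): assessed value is $266,000, below the $395,000 limit. So (e) is unavailable.
No exception is made out. Esme's laundry falls within the general rule.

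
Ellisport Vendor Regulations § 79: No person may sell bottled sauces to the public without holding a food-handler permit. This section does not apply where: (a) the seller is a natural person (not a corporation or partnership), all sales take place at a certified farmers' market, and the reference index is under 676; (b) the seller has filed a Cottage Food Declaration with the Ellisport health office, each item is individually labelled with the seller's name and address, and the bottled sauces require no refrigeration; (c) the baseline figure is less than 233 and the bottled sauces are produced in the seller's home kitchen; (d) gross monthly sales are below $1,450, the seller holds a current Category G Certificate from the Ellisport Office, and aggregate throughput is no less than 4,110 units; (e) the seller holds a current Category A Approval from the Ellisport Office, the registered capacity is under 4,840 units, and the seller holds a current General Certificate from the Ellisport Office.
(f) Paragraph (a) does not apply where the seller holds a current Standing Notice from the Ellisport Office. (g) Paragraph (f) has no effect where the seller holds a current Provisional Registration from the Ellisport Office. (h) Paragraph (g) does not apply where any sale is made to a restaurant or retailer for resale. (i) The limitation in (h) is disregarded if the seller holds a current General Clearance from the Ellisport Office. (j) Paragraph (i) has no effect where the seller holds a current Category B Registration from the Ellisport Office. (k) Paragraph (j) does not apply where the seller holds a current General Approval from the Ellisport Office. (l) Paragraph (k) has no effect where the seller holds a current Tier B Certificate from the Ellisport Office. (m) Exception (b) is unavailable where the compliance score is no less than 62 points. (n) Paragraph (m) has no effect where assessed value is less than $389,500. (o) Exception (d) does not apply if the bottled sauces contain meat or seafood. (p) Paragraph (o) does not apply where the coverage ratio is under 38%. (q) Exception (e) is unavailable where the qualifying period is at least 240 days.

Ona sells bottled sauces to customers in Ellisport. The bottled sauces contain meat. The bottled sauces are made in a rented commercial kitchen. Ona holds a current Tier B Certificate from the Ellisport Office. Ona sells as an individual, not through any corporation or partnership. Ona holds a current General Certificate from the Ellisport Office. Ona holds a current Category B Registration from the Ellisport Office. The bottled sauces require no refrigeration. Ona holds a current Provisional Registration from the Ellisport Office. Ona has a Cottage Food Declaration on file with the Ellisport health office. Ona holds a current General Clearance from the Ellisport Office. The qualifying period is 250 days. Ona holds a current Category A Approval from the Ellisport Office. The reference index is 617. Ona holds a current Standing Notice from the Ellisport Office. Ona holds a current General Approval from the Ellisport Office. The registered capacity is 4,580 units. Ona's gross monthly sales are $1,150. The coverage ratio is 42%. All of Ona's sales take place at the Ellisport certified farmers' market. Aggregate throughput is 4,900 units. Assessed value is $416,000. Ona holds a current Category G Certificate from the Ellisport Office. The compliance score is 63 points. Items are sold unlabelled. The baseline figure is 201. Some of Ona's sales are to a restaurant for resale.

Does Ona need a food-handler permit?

All of (a)'s requirements are met (the seller is a natural person; all sales are at a certified farmers' market; the reference index is 617, under the 676 limit). But: (f) applies — a current Standing Notice is held. (g) would limit (f) — a current Provisional Registration is held — but (h) sets (g) aside: (h) applies — some sales are to a restaurant for resale. (i) is engaged (a current General Clearance is held), but yields to (j): (j) is triggered — a current Category B Registration is held. (k) would limit (j) — a current General Approval is held — but (l) sets (k) aside: (l) operates against (k): a current Tier B Certificate is held. (a) is therefore removed.
Exception (b) fails — items are sold unlabelled.
Exception (c) fails — the bottled sauces are made in a commercial kitchen, not a home kitchen.
Exception (d)'s conditions are all satisfied: gross monthly sales are $1,150, below the $1,450 limit; a current Category G Certificate is held; aggregate throughput is 4,900 units, meeting the 4,110 units threshold. Turning to paragraphs (o)–(p): (o) is triggered — the bottled sauces contain meat. (p) is not engaged (the coverage ratio is 42%, not under 38%), so (o) stands. Exception (d) does not apply.
Exception (e)'s conditions are all satisfied: a current Category A Approval is held; the registered capacity is 4,580 units, under the 4,840 units limit; a current General Certificate is held. Turning to paragraph (q): (q) operates against (e): the qualifying period is 250 days, meeting the 240 days threshold. (e) is therefore removed.
None of the exceptions is available; § 79 applies in full.

Yes — Ona must hold a food-handler permit.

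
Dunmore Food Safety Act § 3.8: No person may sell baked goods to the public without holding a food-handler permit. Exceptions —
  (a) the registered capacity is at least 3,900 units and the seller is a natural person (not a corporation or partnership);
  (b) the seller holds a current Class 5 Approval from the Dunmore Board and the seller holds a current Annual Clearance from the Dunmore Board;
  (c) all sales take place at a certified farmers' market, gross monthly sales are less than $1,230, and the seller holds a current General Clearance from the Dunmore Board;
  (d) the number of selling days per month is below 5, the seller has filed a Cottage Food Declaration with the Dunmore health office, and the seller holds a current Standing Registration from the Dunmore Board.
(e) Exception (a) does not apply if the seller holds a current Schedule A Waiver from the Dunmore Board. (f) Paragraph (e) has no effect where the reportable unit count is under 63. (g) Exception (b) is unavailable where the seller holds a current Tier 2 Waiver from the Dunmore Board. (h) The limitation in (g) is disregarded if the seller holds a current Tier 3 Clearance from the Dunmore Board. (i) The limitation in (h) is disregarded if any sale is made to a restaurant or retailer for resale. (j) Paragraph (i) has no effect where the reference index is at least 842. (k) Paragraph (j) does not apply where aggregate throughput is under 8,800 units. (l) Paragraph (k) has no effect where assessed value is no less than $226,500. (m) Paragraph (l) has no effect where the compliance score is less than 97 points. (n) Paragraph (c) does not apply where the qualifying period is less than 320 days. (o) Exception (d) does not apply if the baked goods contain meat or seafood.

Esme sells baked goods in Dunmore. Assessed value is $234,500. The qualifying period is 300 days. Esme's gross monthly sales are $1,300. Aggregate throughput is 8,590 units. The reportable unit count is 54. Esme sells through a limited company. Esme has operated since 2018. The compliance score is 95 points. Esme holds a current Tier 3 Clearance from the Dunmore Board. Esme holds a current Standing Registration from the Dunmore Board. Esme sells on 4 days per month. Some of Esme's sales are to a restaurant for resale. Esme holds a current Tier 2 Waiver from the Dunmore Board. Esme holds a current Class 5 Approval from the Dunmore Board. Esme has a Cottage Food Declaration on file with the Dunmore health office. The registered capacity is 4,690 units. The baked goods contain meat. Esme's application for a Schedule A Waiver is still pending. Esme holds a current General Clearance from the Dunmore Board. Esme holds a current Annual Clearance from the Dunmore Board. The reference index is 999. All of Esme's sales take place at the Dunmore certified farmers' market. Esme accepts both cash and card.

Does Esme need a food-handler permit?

Yes — Esme must hold a food-handler permit.

Exception (a) does not apply: the seller operates through a limited company.
Exception (b)'s conditions are all satisfied: a current Class 5 Approval is held; a current Annual Clearance is held. But applying paragraphs (g)–(m): (g) operates — a current Tier 2 Waiver is held. (h) is triggered (a current Tier 3 Clearance is held), but is displaced by (i): (i) is triggered — some sales are to a restaurant for resale. (j) operates (the reference index is 999, meeting the 842 threshold), but is set aside by (k): (k) operates against (j): aggregate throughput is 8,590 units, under the 8,800 units limit. (l) is engaged (assessed value is $234,500, meeting the $226,500 threshold), but is itself disapplied by (m): (m) operates against (l): the compliance score is 95 points, less than the 97 points limit. Exception (b) does not apply.
Exception (c) does not apply: gross monthly sales are $1,300, not less than $1,230.
Exception (d)'s conditions are all satisfied: the number of selling days per month is 4, below the 5 limit; a Cottage Food Declaration is on file; a current Standing Registration is held. Turning to paragraph (o): (o) operates against (d): the baked goods contain meat. (d) is therefore removed.
None of the exceptions is available; § 3.8 applies in full.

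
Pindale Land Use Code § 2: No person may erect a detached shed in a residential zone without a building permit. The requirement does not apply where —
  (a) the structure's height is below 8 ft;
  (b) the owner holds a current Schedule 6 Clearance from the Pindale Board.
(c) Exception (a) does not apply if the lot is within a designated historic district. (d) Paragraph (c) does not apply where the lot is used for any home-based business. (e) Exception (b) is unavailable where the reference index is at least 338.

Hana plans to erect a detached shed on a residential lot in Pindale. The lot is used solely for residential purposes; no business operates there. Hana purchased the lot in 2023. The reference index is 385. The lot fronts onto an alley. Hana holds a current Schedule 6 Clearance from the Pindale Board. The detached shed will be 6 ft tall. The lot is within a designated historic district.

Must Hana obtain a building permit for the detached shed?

Yes — Hana must obtain a building permit.

Exception (a): the structure's height is 6 ft, below the 8 ft limit — every condition holds. However, paragraphs (c)–(d) must be considered: (c) operates — the lot is in a historic district. (d), which would lift (c), does not operate here — the lot is solely residential. So (a) is unavailable.
Exception (b)'s conditions are all satisfied: a current Schedule 6 Clearance is held. Turning to paragraph (e): (e) is triggered — the reference index is 385, meeting the 338 threshold. So (b) is unavailable.
Every exception is unavailable, so the rule governs.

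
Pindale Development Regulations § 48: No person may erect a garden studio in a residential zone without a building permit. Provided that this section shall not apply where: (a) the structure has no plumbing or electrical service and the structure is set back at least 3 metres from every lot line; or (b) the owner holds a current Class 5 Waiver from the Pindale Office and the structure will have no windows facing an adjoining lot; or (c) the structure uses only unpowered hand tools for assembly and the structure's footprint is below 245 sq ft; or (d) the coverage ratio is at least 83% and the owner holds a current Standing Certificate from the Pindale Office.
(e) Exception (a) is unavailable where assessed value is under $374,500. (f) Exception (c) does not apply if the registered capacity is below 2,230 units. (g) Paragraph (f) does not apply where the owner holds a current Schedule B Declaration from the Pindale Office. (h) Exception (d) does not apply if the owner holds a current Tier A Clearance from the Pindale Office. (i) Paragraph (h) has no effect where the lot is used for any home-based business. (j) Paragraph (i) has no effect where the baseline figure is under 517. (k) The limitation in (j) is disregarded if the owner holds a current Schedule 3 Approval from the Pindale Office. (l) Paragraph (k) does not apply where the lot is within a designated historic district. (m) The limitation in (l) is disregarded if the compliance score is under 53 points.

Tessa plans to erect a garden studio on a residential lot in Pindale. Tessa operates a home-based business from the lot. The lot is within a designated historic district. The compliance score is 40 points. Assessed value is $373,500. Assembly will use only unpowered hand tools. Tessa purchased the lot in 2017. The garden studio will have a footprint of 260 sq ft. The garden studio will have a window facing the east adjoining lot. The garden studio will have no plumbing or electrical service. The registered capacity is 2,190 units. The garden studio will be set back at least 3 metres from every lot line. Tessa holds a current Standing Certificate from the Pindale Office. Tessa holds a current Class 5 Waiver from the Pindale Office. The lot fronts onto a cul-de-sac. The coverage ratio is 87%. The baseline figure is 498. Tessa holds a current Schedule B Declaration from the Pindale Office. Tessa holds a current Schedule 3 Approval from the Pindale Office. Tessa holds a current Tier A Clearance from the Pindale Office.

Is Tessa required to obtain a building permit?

Exception (a): there is no plumbing or electrical service; the setback is at least 3 m on every side — every condition holds. Turning to paragraph (e): (e) operates against (a): assessed value is $373,500, under the $374,500 limit. Exception (a) does not apply.
Exception (b) fails — a window faces an adjoining lot.
Exception (c) does not apply: the structure's footprint is 260 sq ft, not below 245 sq ft.
Exception (d)'s conditions are all satisfied: the coverage ratio is 87%, meeting the 83% threshold; a current Standing Certificate is held. Under paragraphs (h)–(m): (h) would limit (d) — a current Tier A Clearance is held — but (i) sets (h) aside: (i) operates against (h): a home-based business operates on the lot. (j) applies (the baseline figure is 498, under the 517 limit), but yields to (k): (k) is triggered — a current Schedule 3 Approval is held. (l) operates (the lot is in a historic district), but is displaced by (m): (m) is triggered — the compliance score is 40 points, under the 53 points limit. (d) remains available.

No — exception (d) applies; Tessa does not need a building permit.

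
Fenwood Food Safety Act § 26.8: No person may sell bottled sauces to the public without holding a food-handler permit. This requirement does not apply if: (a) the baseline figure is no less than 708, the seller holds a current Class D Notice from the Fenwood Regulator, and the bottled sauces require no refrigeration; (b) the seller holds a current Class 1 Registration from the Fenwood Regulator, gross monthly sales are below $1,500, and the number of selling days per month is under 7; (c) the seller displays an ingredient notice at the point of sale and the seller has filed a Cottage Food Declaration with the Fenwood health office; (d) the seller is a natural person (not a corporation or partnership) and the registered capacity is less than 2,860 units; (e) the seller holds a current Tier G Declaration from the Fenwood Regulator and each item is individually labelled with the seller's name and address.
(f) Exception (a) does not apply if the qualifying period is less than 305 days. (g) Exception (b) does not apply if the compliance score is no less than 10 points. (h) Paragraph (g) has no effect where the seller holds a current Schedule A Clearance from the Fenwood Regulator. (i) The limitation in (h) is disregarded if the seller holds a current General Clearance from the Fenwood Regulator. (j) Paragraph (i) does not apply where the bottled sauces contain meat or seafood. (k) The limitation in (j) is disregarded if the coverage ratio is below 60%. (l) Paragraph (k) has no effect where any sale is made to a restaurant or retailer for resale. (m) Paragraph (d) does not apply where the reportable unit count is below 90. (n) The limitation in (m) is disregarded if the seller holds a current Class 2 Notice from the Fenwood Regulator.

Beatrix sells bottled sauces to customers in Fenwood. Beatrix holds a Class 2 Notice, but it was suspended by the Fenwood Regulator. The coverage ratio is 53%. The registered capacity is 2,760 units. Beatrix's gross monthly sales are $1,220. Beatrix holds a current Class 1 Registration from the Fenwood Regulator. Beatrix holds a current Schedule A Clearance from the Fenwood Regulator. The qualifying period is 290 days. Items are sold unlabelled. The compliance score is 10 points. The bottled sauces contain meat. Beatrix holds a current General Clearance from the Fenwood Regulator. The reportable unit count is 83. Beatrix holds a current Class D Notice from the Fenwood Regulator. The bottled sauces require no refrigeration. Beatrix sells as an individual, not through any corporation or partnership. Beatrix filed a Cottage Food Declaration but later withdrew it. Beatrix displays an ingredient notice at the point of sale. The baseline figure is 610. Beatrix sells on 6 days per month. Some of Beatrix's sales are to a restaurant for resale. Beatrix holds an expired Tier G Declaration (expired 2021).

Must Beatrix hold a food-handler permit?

No — exception (b) applies; Beatrix is not required to hold a food-handler permit.

Exception (a) does not apply: the baseline figure is 610, short of 708.
Exception (b) is satisfied on its face — a current Class 1 Registration is held; gross monthly sales are $1,220, below the $1,500 limit; the number of selling days per month is 6, under the 7 limit. Considering the limiting provisions: (g) applies (the compliance score is 10 points, meeting the 10 points threshold), but is overridden by (h): (h) applies — a current Schedule A Clearance is held. (i) operates (a current General Clearance is held), but is displaced by (j): (j) operates against (i): the bottled sauces contain meat. (k) operates (the coverage ratio is 53%, below the 60% limit), but yields to (l): (l) operates against (k): some sales are to a restaurant for resale. Exception (b) stands.
Exception (c) fails — the Cottage Food Declaration was withdrawn.
Exception (d): the seller is a natural person; the registered capacity is 2,760 units, less than the 2,860 units limit — every condition holds. Turning to paragraphs (m)–(n): (m) is engaged — the reportable unit count is 83, below the 90 limit. (n), which would lift (m), does not operate here — the Class 2 Notice is not current. So (d) is unavailable.
Exception (e) does not apply: there is no Tier G Declaration in force.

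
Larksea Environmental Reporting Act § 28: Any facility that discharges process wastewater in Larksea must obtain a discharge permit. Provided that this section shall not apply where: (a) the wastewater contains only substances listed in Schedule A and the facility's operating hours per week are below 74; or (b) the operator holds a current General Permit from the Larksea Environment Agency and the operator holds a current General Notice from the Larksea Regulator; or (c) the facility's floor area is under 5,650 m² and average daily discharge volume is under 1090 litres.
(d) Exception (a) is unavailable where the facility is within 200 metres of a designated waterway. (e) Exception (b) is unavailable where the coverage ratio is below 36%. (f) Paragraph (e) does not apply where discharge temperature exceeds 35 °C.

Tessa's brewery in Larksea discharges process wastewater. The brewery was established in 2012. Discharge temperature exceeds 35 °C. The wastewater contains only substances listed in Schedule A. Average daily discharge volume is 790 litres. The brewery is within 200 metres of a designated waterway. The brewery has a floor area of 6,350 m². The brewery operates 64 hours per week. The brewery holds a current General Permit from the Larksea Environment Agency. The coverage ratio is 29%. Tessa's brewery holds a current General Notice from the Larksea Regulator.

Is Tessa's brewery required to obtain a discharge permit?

No — exception (b) applies; Tessa's brewery is not required to obtain a discharge permit.

Exception (a): the wastewater is Schedule-A-only; the facility's operating hours per week are 64, below the 74 limit — every condition holds. However, paragraph (d) must be considered: (d) operates — the brewery is within 200 m of a designated waterway. Exception (a) does not apply.
Exception (b)'s conditions are all satisfied: a current General Permit is held; a current General Notice is held. Applying paragraphs (e)–(f): (e) is triggered (the coverage ratio is 29%, below the 36% limit), but yields to (f): (f) operates against (e): discharge temperature exceeds 35 °C. (b) remains available.
Exception (c) requires that the facility's floor area is under 5,650 m²; but the facility's floor area is 6,350 m², not under 5,650 m², so (c) is unavailable.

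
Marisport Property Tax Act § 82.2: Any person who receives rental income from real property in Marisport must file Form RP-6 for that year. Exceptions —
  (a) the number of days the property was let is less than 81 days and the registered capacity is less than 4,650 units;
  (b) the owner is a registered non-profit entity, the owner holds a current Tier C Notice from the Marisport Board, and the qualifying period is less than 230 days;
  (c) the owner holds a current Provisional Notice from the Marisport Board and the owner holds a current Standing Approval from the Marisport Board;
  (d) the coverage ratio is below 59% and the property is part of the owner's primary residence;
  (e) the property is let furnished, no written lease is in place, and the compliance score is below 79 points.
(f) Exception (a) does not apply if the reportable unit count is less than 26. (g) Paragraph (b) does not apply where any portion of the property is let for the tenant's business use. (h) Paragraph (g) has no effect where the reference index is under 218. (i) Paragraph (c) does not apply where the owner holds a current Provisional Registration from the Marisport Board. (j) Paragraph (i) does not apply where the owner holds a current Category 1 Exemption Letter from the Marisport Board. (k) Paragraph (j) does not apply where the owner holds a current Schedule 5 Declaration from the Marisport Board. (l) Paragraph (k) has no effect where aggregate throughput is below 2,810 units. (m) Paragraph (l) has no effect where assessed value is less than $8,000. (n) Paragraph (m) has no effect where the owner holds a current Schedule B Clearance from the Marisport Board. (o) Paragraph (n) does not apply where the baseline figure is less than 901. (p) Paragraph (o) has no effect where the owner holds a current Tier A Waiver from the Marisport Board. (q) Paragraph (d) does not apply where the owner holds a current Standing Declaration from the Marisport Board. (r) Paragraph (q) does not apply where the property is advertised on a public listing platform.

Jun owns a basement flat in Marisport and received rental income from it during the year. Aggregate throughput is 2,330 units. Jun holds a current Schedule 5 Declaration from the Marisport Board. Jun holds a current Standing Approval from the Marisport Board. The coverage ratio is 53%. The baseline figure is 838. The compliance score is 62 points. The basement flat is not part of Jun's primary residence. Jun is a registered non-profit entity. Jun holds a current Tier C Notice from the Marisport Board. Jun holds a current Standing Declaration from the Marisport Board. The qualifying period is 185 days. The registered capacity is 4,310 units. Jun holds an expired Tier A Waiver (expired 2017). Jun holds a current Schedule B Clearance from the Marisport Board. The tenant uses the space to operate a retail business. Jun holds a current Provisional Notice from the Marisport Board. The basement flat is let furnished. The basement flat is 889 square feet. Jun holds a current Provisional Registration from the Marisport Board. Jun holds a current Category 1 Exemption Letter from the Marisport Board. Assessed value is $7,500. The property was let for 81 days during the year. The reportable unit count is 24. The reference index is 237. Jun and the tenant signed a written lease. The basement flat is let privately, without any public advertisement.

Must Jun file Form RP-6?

Exception (a) does not apply: the number of days the property was let is 81 days, not less than 81 days.
Exception (b) is satisfied on its face — Jun is a registered non-profit; a current Tier C Notice is held; the qualifying period is 185 days, less than the 230 days limit. However, paragraphs (g)–(h) must be considered: (g) operates against (b): the space is let for business use. (h), which would lift (g), is not engaged — the reference index is 237, not under 218. Exception (b) does not apply.
All of (c)'s requirements are met (a current Provisional Notice is held; a current Standing Approval is held). But: (i) operates against (c): a current Provisional Registration is held. (j) would limit (i) — a current Category 1 Exemption Letter is held — but (k) sets (j) aside: (k) applies — a current Schedule 5 Declaration is held. (l) would limit (k) — aggregate throughput is 2,330 units, below the 2,810 units limit — but (m) sets (l) aside: (m) is engaged — assessed value is $7,500, less than the $8,000 limit. (n) is engaged (a current Schedule B Clearance is held), but is overridden by (o): (o) operates against (n): the baseline figure is 838, less than the 901 limit. (p), which would lift (o), is not triggered — no current Tier A Waiver is held. Exception (c) does not apply.
Exception (d) does not apply: the basement flat is not part of the primary residence.
Exception (e) does not apply: a written lease is in place.
Every exception is unavailable, so the rule governs.

Yes — Jun must file Form RP-6.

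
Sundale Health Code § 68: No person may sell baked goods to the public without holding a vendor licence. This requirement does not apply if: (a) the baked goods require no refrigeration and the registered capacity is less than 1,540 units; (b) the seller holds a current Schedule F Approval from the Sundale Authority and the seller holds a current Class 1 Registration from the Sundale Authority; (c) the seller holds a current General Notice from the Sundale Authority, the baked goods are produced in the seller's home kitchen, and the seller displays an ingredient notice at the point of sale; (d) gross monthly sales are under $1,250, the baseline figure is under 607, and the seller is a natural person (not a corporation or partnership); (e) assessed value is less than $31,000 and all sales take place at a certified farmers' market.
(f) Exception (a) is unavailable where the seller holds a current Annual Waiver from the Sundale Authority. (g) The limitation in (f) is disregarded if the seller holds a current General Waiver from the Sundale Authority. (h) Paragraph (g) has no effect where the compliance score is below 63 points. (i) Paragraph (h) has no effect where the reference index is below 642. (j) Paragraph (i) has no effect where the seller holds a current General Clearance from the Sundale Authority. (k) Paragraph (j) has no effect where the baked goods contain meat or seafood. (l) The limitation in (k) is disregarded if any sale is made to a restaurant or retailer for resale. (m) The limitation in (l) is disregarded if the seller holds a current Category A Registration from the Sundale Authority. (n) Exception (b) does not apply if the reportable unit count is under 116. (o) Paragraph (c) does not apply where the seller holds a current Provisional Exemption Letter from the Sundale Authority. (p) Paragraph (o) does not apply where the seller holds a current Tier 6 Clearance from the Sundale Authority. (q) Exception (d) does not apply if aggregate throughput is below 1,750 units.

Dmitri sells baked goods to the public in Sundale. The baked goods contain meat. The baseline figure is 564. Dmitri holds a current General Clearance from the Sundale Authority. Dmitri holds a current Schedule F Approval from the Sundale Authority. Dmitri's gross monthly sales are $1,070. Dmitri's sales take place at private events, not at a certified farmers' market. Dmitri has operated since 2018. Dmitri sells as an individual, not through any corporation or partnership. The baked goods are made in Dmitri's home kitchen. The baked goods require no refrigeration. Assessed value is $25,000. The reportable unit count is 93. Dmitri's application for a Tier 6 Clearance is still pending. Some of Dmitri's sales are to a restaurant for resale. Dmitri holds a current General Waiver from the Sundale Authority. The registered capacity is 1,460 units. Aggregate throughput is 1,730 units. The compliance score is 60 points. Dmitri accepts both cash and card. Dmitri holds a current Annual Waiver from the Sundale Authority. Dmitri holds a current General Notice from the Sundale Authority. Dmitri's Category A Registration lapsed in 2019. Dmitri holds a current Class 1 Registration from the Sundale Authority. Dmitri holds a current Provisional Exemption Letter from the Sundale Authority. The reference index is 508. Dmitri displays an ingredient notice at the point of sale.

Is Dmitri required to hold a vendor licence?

Exception (a)'s conditions are all satisfied: the baked goods are shelf-stable; the registered capacity is 1,460 units, less than the 1,540 units limit. But: (f) operates — a current Annual Waiver is held. (g) is triggered (a current General Waiver is held), but is overridden by (h): (h) operates against (g): the compliance score is 60 points, below the 63 points limit. (i) is triggered (the reference index is 508, below the 642 limit), but is overridden by (j): (j) operates against (i): a current General Clearance is held. (k) would limit (j) — the baked goods contain meat — but (l) sets (k) aside: (l) operates against (k): some sales are to a restaurant for resale. (m), which would lift (l), is not triggered — the Category A Registration is not current. Exception (a) does not apply.
Exception (b)'s conditions are all satisfied: a current Schedule F Approval is held; a current Class 1 Registration is held. But: (n) is triggered — the reportable unit count is 93, under the 116 limit. Exception (b) does not apply.
Exception (c): a current General Notice is held; the baked goods are home-kitchen produced; an ingredient notice is displayed — every condition holds. Turning to paragraphs (o)–(p): (o) operates against (c): a current Provisional Exemption Letter is held. (p), which would lift (o), is not engaged — the Tier 6 Clearance is not current. So (c) is unavailable.
All of (d)'s requirements are met (gross monthly sales are $1,070, under the $1,250 limit; the baseline figure is 564, under the 607 limit; the seller is a natural person). Turning to paragraph (q): (q) applies — aggregate throughput is 1,730 units, below the 1,750 units limit. Exception (d) does not apply.
Exception (e) fails — sales are at private events, not a certified farmers' market.
No exception applies. The general rule governs.

Yes — Dmitri must hold a vendor licence.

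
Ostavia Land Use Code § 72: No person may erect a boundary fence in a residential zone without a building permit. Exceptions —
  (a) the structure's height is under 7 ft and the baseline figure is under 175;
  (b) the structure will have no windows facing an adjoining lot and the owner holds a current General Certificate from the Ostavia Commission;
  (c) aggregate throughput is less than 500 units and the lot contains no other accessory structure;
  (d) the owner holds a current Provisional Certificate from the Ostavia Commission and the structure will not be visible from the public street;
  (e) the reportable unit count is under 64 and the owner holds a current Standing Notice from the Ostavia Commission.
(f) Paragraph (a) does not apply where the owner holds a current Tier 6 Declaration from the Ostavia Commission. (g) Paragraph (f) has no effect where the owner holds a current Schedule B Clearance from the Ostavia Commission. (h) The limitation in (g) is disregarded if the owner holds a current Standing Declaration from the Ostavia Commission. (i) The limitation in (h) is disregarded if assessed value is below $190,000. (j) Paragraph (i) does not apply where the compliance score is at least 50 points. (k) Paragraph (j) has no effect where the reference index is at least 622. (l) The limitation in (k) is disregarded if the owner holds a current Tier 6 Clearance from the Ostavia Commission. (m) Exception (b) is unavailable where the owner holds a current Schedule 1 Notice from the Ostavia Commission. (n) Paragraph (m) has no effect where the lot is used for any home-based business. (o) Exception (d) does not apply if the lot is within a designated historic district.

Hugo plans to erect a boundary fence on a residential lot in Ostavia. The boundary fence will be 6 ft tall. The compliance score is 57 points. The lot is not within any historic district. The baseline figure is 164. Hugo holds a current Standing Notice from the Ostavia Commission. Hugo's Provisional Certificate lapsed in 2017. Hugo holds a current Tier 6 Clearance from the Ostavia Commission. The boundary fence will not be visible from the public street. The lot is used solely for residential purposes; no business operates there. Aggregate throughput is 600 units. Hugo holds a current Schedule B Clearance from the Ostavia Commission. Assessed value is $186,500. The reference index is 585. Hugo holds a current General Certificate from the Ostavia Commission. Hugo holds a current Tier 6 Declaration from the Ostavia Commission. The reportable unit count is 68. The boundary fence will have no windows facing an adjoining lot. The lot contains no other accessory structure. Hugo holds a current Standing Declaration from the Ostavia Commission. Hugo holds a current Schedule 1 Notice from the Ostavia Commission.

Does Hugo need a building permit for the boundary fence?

Exception (a) is satisfied on its face — the structure's height is 6 ft, under the 7 ft limit; the baseline figure is 164, under the 175 limit. Turning to paragraphs (f)–(l): (f) operates against (a): a current Tier 6 Declaration is held. (g) applies (a current Schedule B Clearance is held), but is set aside by (h): (h) operates — a current Standing Declaration is held. (i) would limit (h) — assessed value is $186,500, below the $190,000 limit — but (j) sets (i) aside: (j) operates against (i): the compliance score is 57 points, meeting the 50 points threshold. (k) is not triggered (the reference index is 585, short of 622), so (j) stands. (a) is therefore removed.
All of (b)'s requirements are met (no windows face an adjoining lot; a current General Certificate is held). Turning to paragraphs (m)–(n): (m) operates against (b): a current Schedule 1 Notice is held. (n) does not operate here (the lot is solely residential), so (m) stands. So (b) is unavailable.
Exception (c) requires that aggregate throughput is less than 500 units; but aggregate throughput is 600 units, not less than 500 units, so (c) is unavailable.
Exception (d) fails — there is no Provisional Certificate in force.
Exception (e) requires that the reportable unit count is under 64; but the reportable unit count is 68, not under 64, so (e) is unavailable.
No exception displaces § 72.

Yes — Hugo must obtain a building permit.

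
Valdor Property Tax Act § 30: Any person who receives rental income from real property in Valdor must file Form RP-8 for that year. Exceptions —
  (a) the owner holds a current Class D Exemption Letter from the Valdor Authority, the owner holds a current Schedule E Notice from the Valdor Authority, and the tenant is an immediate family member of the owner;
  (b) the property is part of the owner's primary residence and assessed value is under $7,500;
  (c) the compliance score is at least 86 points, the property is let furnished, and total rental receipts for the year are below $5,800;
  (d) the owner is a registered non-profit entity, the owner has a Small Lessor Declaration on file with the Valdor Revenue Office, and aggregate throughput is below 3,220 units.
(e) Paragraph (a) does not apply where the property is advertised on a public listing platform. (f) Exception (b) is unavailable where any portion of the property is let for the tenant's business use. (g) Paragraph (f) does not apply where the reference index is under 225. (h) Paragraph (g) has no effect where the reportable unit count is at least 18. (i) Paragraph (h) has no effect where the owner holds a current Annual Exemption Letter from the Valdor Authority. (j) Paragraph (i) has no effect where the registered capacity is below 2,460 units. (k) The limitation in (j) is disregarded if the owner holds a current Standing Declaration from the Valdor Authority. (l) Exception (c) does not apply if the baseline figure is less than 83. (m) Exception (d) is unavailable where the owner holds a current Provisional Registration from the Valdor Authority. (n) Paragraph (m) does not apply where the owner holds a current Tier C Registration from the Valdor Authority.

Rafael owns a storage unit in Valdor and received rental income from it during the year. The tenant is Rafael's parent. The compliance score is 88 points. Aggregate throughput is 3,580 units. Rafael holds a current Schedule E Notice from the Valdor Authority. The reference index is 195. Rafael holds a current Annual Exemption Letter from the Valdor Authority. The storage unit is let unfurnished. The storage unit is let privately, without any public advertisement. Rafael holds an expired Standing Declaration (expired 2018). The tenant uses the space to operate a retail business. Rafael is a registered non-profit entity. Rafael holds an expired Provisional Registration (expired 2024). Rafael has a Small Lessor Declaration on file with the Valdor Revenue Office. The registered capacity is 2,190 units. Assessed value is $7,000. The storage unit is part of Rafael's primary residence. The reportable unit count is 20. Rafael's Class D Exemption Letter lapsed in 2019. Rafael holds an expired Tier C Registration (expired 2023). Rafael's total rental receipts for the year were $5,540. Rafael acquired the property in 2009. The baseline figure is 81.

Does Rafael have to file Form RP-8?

Yes — Rafael must file Form RP-8.

Exception (a) fails — no current Class D Exemption Letter is held.
Exception (b)'s conditions are all satisfied: the storage unit is part of the primary residence; assessed value is $7,000, under the $7,500 limit. But applying paragraphs (f)–(k): (f) operates against (b): the space is let for business use. (g) is triggered (the reference index is 195, under the 225 limit), but yields to (h): (h) is engaged — the reportable unit count is 20, meeting the 18 threshold. (i) operates (a current Annual Exemption Letter is held), but is set aside by (j): (j) operates against (i): the registered capacity is 2,190 units, below the 2,460 units limit. (k) is inapplicable (no current Standing Declaration is held), so (j) stands. Exception (b) does not apply.
Exception (c) does not apply: the property is let unfurnished.
Exception (d) does not apply: aggregate throughput is 3,580 units, not below 3,220 units.
None of the exceptions is available; § 30 applies in full.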